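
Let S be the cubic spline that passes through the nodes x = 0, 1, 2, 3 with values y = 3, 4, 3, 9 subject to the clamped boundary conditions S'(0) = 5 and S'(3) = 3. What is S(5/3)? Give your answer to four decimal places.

2.5778

Write m_i for S''(x_i). With h_i = 1, 1, 1 and divided differences Δ_i = 1, -1, 6, the continuity of S' gives the tridiagonal system
  1·m_0 + 4·m_1 + 1·m_2 = 6(Δ_1 - Δ_0) = -12
  1·m_1 + 4·m_2 + 1·m_3 = 6(Δ_2 - Δ_1) = 42
Clamped end conditions give two more equations: 2h_0·m_0 + h_0·m_1 = 6(Δ_0 - S'(0)) = -24 and h_2·m_2 + 2h_2·m_3 = 6(S'(3) - Δ_2) = -18.
Hence m_0 = -146/15, m_1 = -68/15, m_2 = 238/15, m_3 = -254/15.
On [1, 2], S(x) = 4 - 32/15·(x - 1) - 34/15·(x - 1)² + 17/5·(x - 1)³.
With (x - 1) = 2/3: S(5/3) = 116/45.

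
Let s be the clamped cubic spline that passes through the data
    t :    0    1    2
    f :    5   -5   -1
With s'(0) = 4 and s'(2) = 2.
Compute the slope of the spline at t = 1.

With σ_i denoting the second derivative at x_i, h_i = 1, 1, and Δ_i = (y_(i+1) − y_i)/h_i = -10, 4:
  1·σ_0 + 4·σ_1 + 1·σ_2 = 6(Δ_1 - Δ_0) = 84
Clamped end conditions give two more equations: 2h_0·σ_0 + h_0·σ_1 = 6(Δ_0 - s'(0)) = -84 and h_1·σ_1 + 2h_1·σ_2 = 6(s'(2) - Δ_1) = -12.
Hence σ_0 = -64, σ_1 = 44, σ_2 = -28.
On [1, 2], s'(t) = b_1 + 2c_1·(t - 1) + 3d_1·(t - 1)² with b_1 = Δ_1 - h_1(2σ_1 + σ_2)/6 = -6, c_1 = σ_1/2 = 22, d_1 = (σ_2 - σ_1)/(6h_1) = -12. So s'(1) = -6.

-6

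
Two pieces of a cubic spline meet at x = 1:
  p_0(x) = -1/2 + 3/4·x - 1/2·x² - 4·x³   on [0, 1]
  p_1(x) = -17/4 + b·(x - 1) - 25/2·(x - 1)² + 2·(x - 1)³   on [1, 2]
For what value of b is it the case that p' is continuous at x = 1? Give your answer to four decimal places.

-12.2500

p_0'(x) = 3/4 - 1·x - 12·x², so p_0'(1) = -49/4. On the right, p_1'(1) = b, so b = -49/4.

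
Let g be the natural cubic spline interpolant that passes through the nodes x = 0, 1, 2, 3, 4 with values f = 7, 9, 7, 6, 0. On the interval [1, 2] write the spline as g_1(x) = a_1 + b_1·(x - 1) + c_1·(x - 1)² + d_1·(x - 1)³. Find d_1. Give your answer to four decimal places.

Let M_i = g''(x_i). Step sizes h_i = 1, 1, 1, 1; slopes of the chords Δ_i = (y_(i+1) - y_i)/h_i = 2, -2, -1, -6.
  1·M_0 + 4·M_1 + 1·M_2 = 6(Δ_1 - Δ_0) = -24
  1·M_1 + 4·M_2 + 1·M_3 = 6(Δ_2 - Δ_1) = 6
  1·M_2 + 4·M_3 + 1·M_4 = 6(Δ_3 - Δ_2) = -30
Natural end conditions: M_0 = M_4 = 0.
Solving the tridiagonal system: M_0 = 0, M_1 = -207/28, M_2 = 39/7, M_3 = -249/28, M_4 = 0.
On [1, 2], with g_1(x) = a_1 + b_1·(x - 1) + c_1·(x - 1)² + d_1·(x - 1)³: c_1 = M_1/2 = -207/56, d_1 = (M_2 - M_1)/(6h_1) = 121/56, b_1 = Δ_1 - h_1(2M_1 + M_2)/6 = -13/28.

2.1607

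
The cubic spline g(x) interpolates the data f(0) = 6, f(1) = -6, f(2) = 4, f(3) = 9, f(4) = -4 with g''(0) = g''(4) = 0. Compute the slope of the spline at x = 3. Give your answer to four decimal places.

-4.8571

Put σ_i = g'' at the i-th knot. Here h = (1, 1, 1, 1) and Δ = (-12, 10, 5, -13), so the interior equations h_(i-1)·σ_(i-1) + 2(h_(i-1)+h_i)·σ_i + h_i·σ_(i+1) = 6(Δ_i − Δ_(i-1)) read
  1·σ_0 + 4·σ_1 + 1·σ_2 = 6(Δ_1 - Δ_0) = 132
  1·σ_1 + 4·σ_2 + 1·σ_3 = 6(Δ_2 - Δ_1) = -30
  1·σ_2 + 4·σ_3 + 1·σ_4 = 6(Δ_3 - Δ_2) = -108
Natural end conditions: σ_0 = σ_4 = 0.
Forward elimination and back-substitution give σ_0 = 0, σ_1 = 249/7, σ_2 = -72/7, σ_3 = -171/7, σ_4 = 0.
On [3, 4], g'(x) = b_3 + 2c_3·(x - 3) + 3d_3·(x - 3)² with b_3 = Δ_3 - h_3(2σ_3 + σ_4)/6 = -34/7, c_3 = σ_3/2 = -171/14, d_3 = (σ_4 - σ_3)/(6h_3) = 57/14. So g'(3) = -34/7.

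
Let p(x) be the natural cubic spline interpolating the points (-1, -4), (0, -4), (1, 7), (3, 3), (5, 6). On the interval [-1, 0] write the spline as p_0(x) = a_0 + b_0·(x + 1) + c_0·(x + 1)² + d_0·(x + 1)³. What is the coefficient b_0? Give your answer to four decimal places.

Let m_i = p''(x_i). Step sizes h_i = 1, 1, 2, 2; slopes of the chords Δ_i = (y_(i+1) - y_i)/h_i = 0, 11, -2, 3/2.
  1·m_0 + 4·m_1 + 1·m_2 = 6(Δ_1 - Δ_0) = 66
  1·m_1 + 6·m_2 + 2·m_3 = 6(Δ_2 - Δ_1) = -78
  2·m_2 + 8·m_3 + 2·m_4 = 6(Δ_3 - Δ_2) = 21
Natural end conditions: m_0 = m_4 = 0.
Forward elimination and back-substitution give m_0 = 0, m_1 = 85/4, m_2 = -19, m_3 = 59/8, m_4 = 0.
On [-1, 0], with p_0(x) = a_0 + b_0·(x + 1) + c_0·(x + 1)² + d_0·(x + 1)³: c_0 = m_0/2 = 0, d_0 = (m_1 - m_0)/(6h_0) = 85/24, b_0 = Δ_0 - h_0(2m_0 + m_1)/6 = -85/24.

-3.5417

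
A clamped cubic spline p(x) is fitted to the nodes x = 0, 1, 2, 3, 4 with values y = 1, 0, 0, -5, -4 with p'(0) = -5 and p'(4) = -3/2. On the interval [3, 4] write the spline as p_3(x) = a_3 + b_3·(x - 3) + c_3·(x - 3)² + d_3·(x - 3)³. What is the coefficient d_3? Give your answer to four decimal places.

Write σ_i for p''(x_i). With h_i = 1, 1, 1, 1 and divided differences Δ_i = -1, 0, -5, 1, the continuity of p' gives the tridiagonal system
  1·σ_0 + 4·σ_1 + 1·σ_2 = 6(Δ_1 - Δ_0) = 6
  1·σ_1 + 4·σ_2 + 1·σ_3 = 6(Δ_2 - Δ_1) = -30
  1·σ_2 + 4·σ_3 + 1·σ_4 = 6(Δ_3 - Δ_2) = 36
Clamped end conditions give two more equations: 2h_0·σ_0 + h_0·σ_1 = 6(Δ_0 - p'(0)) = 24 and h_3·σ_3 + 2h_3·σ_4 = 6(p'(4) - Δ_3) = -15.
Forward elimination and back-substitution give σ_0 = 625/56, σ_1 = 47/28, σ_2 = -95/8, σ_3 = 443/28, σ_4 = -863/56.
On [3, 4], with p_3(x) = a_3 + b_3·(x - 3) + c_3·(x - 3)² + d_3·(x - 3)³: c_3 = σ_3/2 = 443/56, d_3 = (σ_4 - σ_3)/(6h_3) = -583/112, b_3 = Δ_3 - h_3(2σ_3 + σ_4)/6 = -191/112.

-5.2054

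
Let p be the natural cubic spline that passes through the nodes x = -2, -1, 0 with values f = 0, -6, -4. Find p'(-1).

-2

With m_i denoting the second derivative at x_i, h_i = 1, 1, and Δ_i = (y_(i+1) − y_i)/h_i = -6, 2:
  1·m_0 + 4·m_1 + 1·m_2 = 6(Δ_1 - Δ_0) = 48
Natural end conditions: m_0 = m_2 = 0.
Hence m_0 = 0, m_1 = 12, m_2 = 0.
On [-1, 0], p'(x) = b_1 + 2c_1·(x + 1) + 3d_1·(x + 1)² with b_1 = Δ_1 - h_1(2m_1 + m_2)/6 = -2, c_1 = m_1/2 = 6, d_1 = (m_2 - m_1)/(6h_1) = -2. So p'(-1) = -2.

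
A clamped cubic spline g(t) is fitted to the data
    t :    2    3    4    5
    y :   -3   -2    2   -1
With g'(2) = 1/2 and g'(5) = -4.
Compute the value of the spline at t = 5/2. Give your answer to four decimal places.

Put m_i = g'' at the i-th knot. Here h = (1, 1, 1) and Δ = (1, 4, -3), so the interior equations h_(i-1)·m_(i-1) + 2(h_(i-1)+h_i)·m_i + h_i·m_(i+1) = 6(Δ_i − Δ_(i-1)) read
  1·m_0 + 4·m_1 + 1·m_2 = 6(Δ_1 - Δ_0) = 18
  1·m_1 + 4·m_2 + 1·m_3 = 6(Δ_2 - Δ_1) = -42
Clamped end conditions give two more equations: 2h_0·m_0 + h_0·m_1 = 6(Δ_0 - g'(2)) = 3 and h_2·m_2 + 2h_2·m_3 = 6(g'(5) - Δ_2) = -6.
Solving the tridiagonal system: m_0 = -14/5, m_1 = 43/5, m_2 = -68/5, m_3 = 19/5.
On [2, 3], g(t) = -3 + 1/2·(t - 2) - 7/5·(t - 2)² + 19/10·(t - 2)³.
With (t - 2) = 1/2: g(5/2) = -229/80.

-2.8625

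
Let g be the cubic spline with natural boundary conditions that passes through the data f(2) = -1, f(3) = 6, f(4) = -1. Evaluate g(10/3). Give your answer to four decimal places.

With M_i denoting the second derivative at x_i, h_i = 1, 1, and Δ_i = (y_(i+1) − y_i)/h_i = 7, -7:
  1·M_0 + 4·M_1 + 1·M_2 = 6(Δ_1 - Δ_0) = -84
Natural end conditions: M_0 = M_2 = 0.
Solving: M_0 = 0, M_1 = -21, M_2 = 0.
On [3, 4], g(x) = 6 + 0·(x - 3) - 21/2·(x - 3)² + 7/2·(x - 3)³.
With (x - 3) = 1/3: g(10/3) = 134/27.

4.9630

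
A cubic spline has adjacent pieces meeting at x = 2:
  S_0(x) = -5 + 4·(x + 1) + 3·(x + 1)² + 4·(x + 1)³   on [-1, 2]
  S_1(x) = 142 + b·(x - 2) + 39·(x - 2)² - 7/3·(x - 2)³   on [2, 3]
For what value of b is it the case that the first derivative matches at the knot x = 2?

130

S_0'(x) = 4 + 6·(x + 1) + 12·(x + 1)², so S_0'(2) = 130. On the right, S_1'(2) = b, so b = 130.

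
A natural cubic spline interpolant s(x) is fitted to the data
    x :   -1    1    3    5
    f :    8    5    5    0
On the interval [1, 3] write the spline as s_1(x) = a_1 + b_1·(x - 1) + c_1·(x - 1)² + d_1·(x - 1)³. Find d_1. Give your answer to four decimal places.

-0.3333

Write σ_i for s''(x_i). With h_i = 2, 2, 2 and divided differences Δ_i = -3/2, 0, -5/2, the continuity of s' gives the tridiagonal system
  2·σ_0 + 8·σ_1 + 2·σ_2 = 6(Δ_1 - Δ_0) = 9
  2·σ_1 + 8·σ_2 + 2·σ_3 = 6(Δ_2 - Δ_1) = -15
Natural end conditions: σ_0 = σ_3 = 0.
Forward elimination and back-substitution give σ_0 = 0, σ_1 = 17/10, σ_2 = -23/10, σ_3 = 0.
On [1, 3], with s_1(x) = a_1 + b_1·(x - 1) + c_1·(x - 1)² + d_1·(x - 1)³: c_1 = σ_1/2 = 17/20, d_1 = (σ_2 - σ_1)/(6h_1) = -1/3, b_1 = Δ_1 - h_1(2σ_1 + σ_2)/6 = -11/30.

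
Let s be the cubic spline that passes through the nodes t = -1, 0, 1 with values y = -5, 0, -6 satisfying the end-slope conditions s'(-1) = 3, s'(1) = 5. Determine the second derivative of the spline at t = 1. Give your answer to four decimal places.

With M_i denoting the second derivative at x_i, h_i = 1, 1, and Δ_i = (y_(i+1) − y_i)/h_i = 5, -6:
  1·M_0 + 4·M_1 + 1·M_2 = 6(Δ_1 - Δ_0) = -66
Clamped end conditions give two more equations: 2h_0·M_0 + h_0·M_1 = 6(Δ_0 - s'(-1)) = 12 and h_1·M_1 + 2h_1·M_2 = 6(s'(1) - Δ_1) = 66.
Solving the tridiagonal system: M_0 = 47/2, M_1 = -35, M_2 = 101/2.

50.5000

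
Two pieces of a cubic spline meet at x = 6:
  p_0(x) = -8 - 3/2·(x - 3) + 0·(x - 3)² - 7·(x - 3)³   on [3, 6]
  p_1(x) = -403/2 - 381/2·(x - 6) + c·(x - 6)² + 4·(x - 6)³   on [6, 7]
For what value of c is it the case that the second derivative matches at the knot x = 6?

-63

p_0''(x) = 0 - 42·(x - 3), so p_0''(6) = -126. On the right, p_1''(6) = 2c, so c = -63.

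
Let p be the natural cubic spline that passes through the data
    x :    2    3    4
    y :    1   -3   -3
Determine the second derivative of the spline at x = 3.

6

With m_i denoting the second derivative at x_i, h_i = 1, 1, and Δ_i = (y_(i+1) − y_i)/h_i = -4, 0:
  1·m_0 + 4·m_1 + 1·m_2 = 6(Δ_1 - Δ_0) = 24
Natural end conditions: m_0 = m_2 = 0.
Forward elimination and back-substitution give m_0 = 0, m_1 = 6, m_2 = 0.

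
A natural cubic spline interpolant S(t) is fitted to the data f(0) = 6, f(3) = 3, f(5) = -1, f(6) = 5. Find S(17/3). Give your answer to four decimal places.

2.5661

With M_i denoting the second derivative at x_i, h_i = 3, 2, 1, and Δ_i = (y_(i+1) − y_i)/h_i = -1, -2, 6:
  3·M_0 + 10·M_1 + 2·M_2 = 6(Δ_1 - Δ_0) = -6
  2·M_1 + 6·M_2 + 1·M_3 = 6(Δ_2 - Δ_1) = 48
Natural end conditions: M_0 = M_3 = 0.
Hence M_0 = 0, M_1 = -33/14, M_2 = 123/14, M_3 = 0.
On [5, 6], S(t) = -1 + 43/14·(t - 5) + 123/28·(t - 5)² - 41/28·(t - 5)³.
With (t - 5) = 2/3: S(17/3) = 485/189.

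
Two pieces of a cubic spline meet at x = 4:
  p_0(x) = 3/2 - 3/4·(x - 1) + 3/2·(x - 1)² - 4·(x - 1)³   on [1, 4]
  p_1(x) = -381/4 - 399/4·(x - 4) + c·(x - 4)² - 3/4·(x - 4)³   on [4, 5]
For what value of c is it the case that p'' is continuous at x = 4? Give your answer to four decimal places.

p_0''(x) = 3 - 24·(x - 1), so p_0''(4) = -69. On the right, p_1''(4) = 2c, so c = -69/2.

-34.5000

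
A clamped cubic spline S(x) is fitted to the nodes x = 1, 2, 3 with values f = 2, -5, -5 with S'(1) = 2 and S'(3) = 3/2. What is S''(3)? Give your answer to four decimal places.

-6.2500

With σ_i denoting the second derivative at x_i, h_i = 1, 1, and Δ_i = (y_(i+1) − y_i)/h_i = -7, 0:
  1·σ_0 + 4·σ_1 + 1·σ_2 = 6(Δ_1 - Δ_0) = 42
Clamped end conditions give two more equations: 2h_0·σ_0 + h_0·σ_1 = 6(Δ_0 - S'(1)) = -54 and h_1·σ_1 + 2h_1·σ_2 = 6(S'(3) - Δ_1) = 9.
Forward elimination and back-substitution give σ_0 = -151/4, σ_1 = 43/2, σ_2 = -25/4.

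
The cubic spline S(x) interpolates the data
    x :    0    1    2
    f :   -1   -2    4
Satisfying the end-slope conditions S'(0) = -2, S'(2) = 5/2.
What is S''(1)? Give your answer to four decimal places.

Let σ_i = S''(x_i). Step sizes h_i = 1, 1; slopes of the chords Δ_i = (y_(i+1) - y_i)/h_i = -1, 6.
  1·σ_0 + 4·σ_1 + 1·σ_2 = 6(Δ_1 - Δ_0) = 42
Clamped end conditions give two more equations: 2h_0·σ_0 + h_0·σ_1 = 6(Δ_0 - S'(0)) = 6 and h_1·σ_1 + 2h_1·σ_2 = 6(S'(2) - Δ_1) = -21.
Hence σ_0 = -21/4, σ_1 = 33/2, σ_2 = -75/4.

16.5000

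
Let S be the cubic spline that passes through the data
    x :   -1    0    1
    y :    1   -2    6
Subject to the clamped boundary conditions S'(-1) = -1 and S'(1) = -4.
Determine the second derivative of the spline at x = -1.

Put m_i = S'' at the i-th knot. Here h = (1, 1) and Δ = (-3, 8), so the interior equations h_(i-1)·m_(i-1) + 2(h_(i-1)+h_i)·m_i + h_i·m_(i+1) = 6(Δ_i − Δ_(i-1)) read
  1·m_0 + 4·m_1 + 1·m_2 = 6(Δ_1 - Δ_0) = 66
Clamped end conditions give two more equations: 2h_0·m_0 + h_0·m_1 = 6(Δ_0 - S'(-1)) = -12 and h_1·m_1 + 2h_1·m_2 = 6(S'(1) - Δ_1) = -72.
Solving: m_0 = -24, m_1 = 36, m_2 = -54.

-24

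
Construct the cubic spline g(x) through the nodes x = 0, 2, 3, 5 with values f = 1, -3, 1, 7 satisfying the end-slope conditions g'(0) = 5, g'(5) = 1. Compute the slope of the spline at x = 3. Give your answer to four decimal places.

Put σ_i = g'' at the i-th knot. Here h = (2, 1, 2) and Δ = (-2, 4, 3), so the interior equations h_(i-1)·σ_(i-1) + 2(h_(i-1)+h_i)·σ_i + h_i·σ_(i+1) = 6(Δ_i − Δ_(i-1)) read
  2·σ_0 + 6·σ_1 + 1·σ_2 = 6(Δ_1 - Δ_0) = 36
  1·σ_1 + 6·σ_2 + 2·σ_3 = 6(Δ_2 - Δ_1) = -6
Clamped end conditions give two more equations: 2h_0·σ_0 + h_0·σ_1 = 6(Δ_0 - g'(0)) = -42 and h_2·σ_2 + 2h_2·σ_3 = 6(g'(5) - Δ_2) = -12.
Forward elimination and back-substitution give σ_0 = -263/16, σ_1 = 95/8, σ_2 = -19/8, σ_3 = -29/16.
On [3, 5], g'(x) = b_2 + 2c_2·(x - 3) + 3d_2·(x - 3)² with b_2 = Δ_2 - h_2(2σ_2 + σ_3)/6 = 83/16, c_2 = σ_2/2 = -19/16, d_2 = (σ_3 - σ_2)/(6h_2) = 3/64. So g'(3) = 83/16.

5.1875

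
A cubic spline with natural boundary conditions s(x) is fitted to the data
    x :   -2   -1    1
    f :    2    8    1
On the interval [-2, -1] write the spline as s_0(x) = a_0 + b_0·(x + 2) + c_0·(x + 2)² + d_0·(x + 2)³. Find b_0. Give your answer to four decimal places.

7.5833

With m_i denoting the second derivative at x_i, h_i = 1, 2, and Δ_i = (y_(i+1) − y_i)/h_i = 6, -7/2:
  1·m_0 + 6·m_1 + 2·m_2 = 6(Δ_1 - Δ_0) = -57
Natural end conditions: m_0 = m_2 = 0.
Forward elimination and back-substitution give m_0 = 0, m_1 = -19/2, m_2 = 0.
On [-2, -1], with s_0(x) = a_0 + b_0·(x + 2) + c_0·(x + 2)² + d_0·(x + 2)³: c_0 = m_0/2 = 0, d_0 = (m_1 - m_0)/(6h_0) = -19/12, b_0 = Δ_0 - h_0(2m_0 + m_1)/6 = 91/12.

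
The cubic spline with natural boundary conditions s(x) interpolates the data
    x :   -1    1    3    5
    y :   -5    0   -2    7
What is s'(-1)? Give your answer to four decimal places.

3.8000

With m_i denoting the second derivative at x_i, h_i = 2, 2, 2, and Δ_i = (y_(i+1) − y_i)/h_i = 5/2, -1, 9/2:
  2·m_0 + 8·m_1 + 2·m_2 = 6(Δ_1 - Δ_0) = -21
  2·m_1 + 8·m_2 + 2·m_3 = 6(Δ_2 - Δ_1) = 33
Natural end conditions: m_0 = m_3 = 0.
Hence m_0 = 0, m_1 = -39/10, m_2 = 51/10, m_3 = 0.
On [-1, 1], s'(x) = b_0 + 2c_0·(x + 1) + 3d_0·(x + 1)² with b_0 = Δ_0 - h_0(2m_0 + m_1)/6 = 19/5, c_0 = m_0/2 = 0, d_0 = (m_1 - m_0)/(6h_0) = -13/40. So s'(-1) = 19/5.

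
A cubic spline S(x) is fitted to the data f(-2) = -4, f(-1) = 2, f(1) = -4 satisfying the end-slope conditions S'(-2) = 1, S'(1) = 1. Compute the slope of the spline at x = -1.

Put M_i = S'' at the i-th knot. Here h = (1, 2) and Δ = (6, -3), so the interior equations h_(i-1)·M_(i-1) + 2(h_(i-1)+h_i)·M_i + h_i·M_(i+1) = 6(Δ_i − Δ_(i-1)) read
  1·M_0 + 6·M_1 + 2·M_2 = 6(Δ_1 - Δ_0) = -54
Clamped end conditions give two more equations: 2h_0·M_0 + h_0·M_1 = 6(Δ_0 - S'(-2)) = 30 and h_1·M_1 + 2h_1·M_2 = 6(S'(1) - Δ_1) = 24.
Forward elimination and back-substitution give M_0 = 24, M_1 = -18, M_2 = 15.
On [-1, 1], S'(x) = b_1 + 2c_1·(x + 1) + 3d_1·(x + 1)² with b_1 = Δ_1 - h_1(2M_1 + M_2)/6 = 4, c_1 = M_1/2 = -9, d_1 = (M_2 - M_1)/(6h_1) = 11/4. So S'(-1) = 4.

4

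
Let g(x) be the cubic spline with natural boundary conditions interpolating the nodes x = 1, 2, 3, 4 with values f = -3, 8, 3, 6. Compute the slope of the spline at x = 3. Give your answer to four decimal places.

-3.4000

Let M_i = g''(x_i). Step sizes h_i = 1, 1, 1; slopes of the chords Δ_i = (y_(i+1) - y_i)/h_i = 11, -5, 3.
  1·M_0 + 4·M_1 + 1·M_2 = 6(Δ_1 - Δ_0) = -96
  1·M_1 + 4·M_2 + 1·M_3 = 6(Δ_2 - Δ_1) = 48
Natural end conditions: M_0 = M_3 = 0.
Solving the tridiagonal system: M_0 = 0, M_1 = -144/5, M_2 = 96/5, M_3 = 0.
On [3, 4], g'(x) = b_2 + 2c_2·(x - 3) + 3d_2·(x - 3)² with b_2 = Δ_2 - h_2(2M_2 + M_3)/6 = -17/5, c_2 = M_2/2 = 48/5, d_2 = (M_3 - M_2)/(6h_2) = -16/5. So g'(3) = -17/5.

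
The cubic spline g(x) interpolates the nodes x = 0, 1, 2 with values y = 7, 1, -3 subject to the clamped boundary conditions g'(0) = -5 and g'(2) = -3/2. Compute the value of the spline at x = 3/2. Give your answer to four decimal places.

Write M_i for g''(x_i). With h_i = 1, 1 and divided differences Δ_i = -6, -4, the continuity of g' gives the tridiagonal system
  1·M_0 + 4·M_1 + 1·M_2 = 6(Δ_1 - Δ_0) = 12
Clamped end conditions give two more equations: 2h_0·M_0 + h_0·M_1 = 6(Δ_0 - g'(0)) = -6 and h_1·M_1 + 2h_1·M_2 = 6(g'(2) - Δ_1) = 15.
Hence M_0 = -17/4, M_1 = 5/2, M_2 = 25/4.
On [1, 2], g(x) = 1 - 47/8·(x - 1) + 5/4·(x - 1)² + 5/8·(x - 1)³.
With (x - 1) = 1/2: g(3/2) = -99/64.

-1.5469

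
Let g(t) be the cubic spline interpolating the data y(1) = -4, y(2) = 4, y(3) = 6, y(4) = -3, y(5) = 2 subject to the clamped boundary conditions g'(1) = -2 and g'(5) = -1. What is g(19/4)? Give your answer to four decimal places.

1.3184

Put σ_i = g'' at the i-th knot. Here h = (1, 1, 1, 1) and Δ = (8, 2, -9, 5), so the interior equations h_(i-1)·σ_(i-1) + 2(h_(i-1)+h_i)·σ_i + h_i·σ_(i+1) = 6(Δ_i − Δ_(i-1)) read
  1·σ_0 + 4·σ_1 + 1·σ_2 = 6(Δ_1 - Δ_0) = -36
  1·σ_1 + 4·σ_2 + 1·σ_3 = 6(Δ_2 - Δ_1) = -66
  1·σ_2 + 4·σ_3 + 1·σ_4 = 6(Δ_3 - Δ_2) = 84
Clamped end conditions give two more equations: 2h_0·σ_0 + h_0·σ_1 = 6(Δ_0 - g'(1)) = 60 and h_3·σ_3 + 2h_3·σ_4 = 6(g'(5) - Δ_3) = -36.
Solving the tridiagonal system: σ_0 = 145/4, σ_1 = -25/2, σ_2 = -89/4, σ_3 = 71/2, σ_4 = -143/4.
On [4, 5], g(t) = -3 - 7/8·(t - 4) + 71/4·(t - 4)² - 95/8·(t - 4)³.
With (t - 4) = 3/4: g(19/4) = 675/512.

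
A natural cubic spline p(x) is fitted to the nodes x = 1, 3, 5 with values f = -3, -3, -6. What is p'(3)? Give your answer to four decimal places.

-0.7500

Put M_i = p'' at the i-th knot. Here h = (2, 2) and Δ = (0, -3/2), so the interior equations h_(i-1)·M_(i-1) + 2(h_(i-1)+h_i)·M_i + h_i·M_(i+1) = 6(Δ_i − Δ_(i-1)) read
  2·M_0 + 8·M_1 + 2·M_2 = 6(Δ_1 - Δ_0) = -9
Natural end conditions: M_0 = M_2 = 0.
Solving: M_0 = 0, M_1 = -9/8, M_2 = 0.
On [3, 5], p'(x) = b_1 + 2c_1·(x - 3) + 3d_1·(x - 3)² with b_1 = Δ_1 - h_1(2M_1 + M_2)/6 = -3/4, c_1 = M_1/2 = -9/16, d_1 = (M_2 - M_1)/(6h_1) = 3/32. So p'(3) = -3/4.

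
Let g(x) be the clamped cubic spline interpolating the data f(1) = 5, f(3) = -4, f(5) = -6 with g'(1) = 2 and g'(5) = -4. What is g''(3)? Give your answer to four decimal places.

8.2500

Write m_i for g''(x_i). With h_i = 2, 2 and divided differences Δ_i = -9/2, -1, the continuity of g' gives the tridiagonal system
  2·m_0 + 8·m_1 + 2·m_2 = 6(Δ_1 - Δ_0) = 21
Clamped end conditions give two more equations: 2h_0·m_0 + h_0·m_1 = 6(Δ_0 - g'(1)) = -39 and h_1·m_1 + 2h_1·m_2 = 6(g'(5) - Δ_1) = -18.
Solving: m_0 = -111/8, m_1 = 33/4, m_2 = -69/8.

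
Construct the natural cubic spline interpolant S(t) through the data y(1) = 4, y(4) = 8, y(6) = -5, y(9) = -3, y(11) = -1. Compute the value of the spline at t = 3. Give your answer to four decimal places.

9.9393

With M_i denoting the second derivative at x_i, h_i = 3, 2, 3, 2, and Δ_i = (y_(i+1) − y_i)/h_i = 4/3, -13/2, 2/3, 1:
  3·M_0 + 10·M_1 + 2·M_2 = 6(Δ_1 - Δ_0) = -47
  2·M_1 + 10·M_2 + 3·M_3 = 6(Δ_2 - Δ_1) = 43
  3·M_2 + 10·M_3 + 2·M_4 = 6(Δ_3 - Δ_2) = 2
Natural end conditions: M_0 = M_4 = 0.
Solving: M_0 = 0, M_1 = -1025/174, M_2 = 518/87, M_3 = -46/29, M_4 = 0.
On [1, 4], S(t) = 4 + 1489/348·(t - 1) + 0·(t - 1)² - 1025/3132·(t - 1)³.
With (t - 1) = 2: S(3) = 15565/1566.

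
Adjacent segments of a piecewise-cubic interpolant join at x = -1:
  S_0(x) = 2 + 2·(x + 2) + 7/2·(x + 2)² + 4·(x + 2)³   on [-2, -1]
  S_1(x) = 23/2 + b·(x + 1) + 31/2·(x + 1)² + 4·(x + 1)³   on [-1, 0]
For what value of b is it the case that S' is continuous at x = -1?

S_0'(x) = 2 + 7·(x + 2) + 12·(x + 2)², so S_0'(-1) = 21. On the right, S_1'(-1) = b, so b = 21.

21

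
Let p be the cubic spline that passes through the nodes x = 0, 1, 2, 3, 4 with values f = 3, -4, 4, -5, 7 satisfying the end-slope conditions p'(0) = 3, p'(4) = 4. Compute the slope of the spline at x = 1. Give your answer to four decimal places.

0.3036

With M_i denoting the second derivative at x_i, h_i = 1, 1, 1, 1, and Δ_i = (y_(i+1) − y_i)/h_i = -7, 8, -9, 12:
  1·M_0 + 4·M_1 + 1·M_2 = 6(Δ_1 - Δ_0) = 90
  1·M_1 + 4·M_2 + 1·M_3 = 6(Δ_2 - Δ_1) = -102
  1·M_2 + 4·M_3 + 1·M_4 = 6(Δ_3 - Δ_2) = 126
Clamped end conditions give two more equations: 2h_0·M_0 + h_0·M_1 = 6(Δ_0 - p'(0)) = -60 and h_3·M_3 + 2h_3·M_4 = 6(p'(4) - Δ_3) = -48.
Forward elimination and back-substitution give M_0 = -1529/28, M_1 = 689/14, M_2 = -209/4, M_3 = 809/14, M_4 = -1481/28.
On [1, 2], p'(x) = b_1 + 2c_1·(x - 1) + 3d_1·(x - 1)² with b_1 = Δ_1 - h_1(2M_1 + M_2)/6 = 17/56, c_1 = M_1/2 = 689/28, d_1 = (M_2 - M_1)/(6h_1) = -947/56. So p'(1) = 17/56.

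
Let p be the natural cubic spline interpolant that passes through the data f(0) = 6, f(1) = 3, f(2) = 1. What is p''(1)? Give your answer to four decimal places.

Let m_i = p''(x_i). Step sizes h_i = 1, 1; slopes of the chords Δ_i = (y_(i+1) - y_i)/h_i = -3, -2.
  1·m_0 + 4·m_1 + 1·m_2 = 6(Δ_1 - Δ_0) = 6
Natural end conditions: m_0 = m_2 = 0.
Hence m_0 = 0, m_1 = 3/2, m_2 = 0.

1.5000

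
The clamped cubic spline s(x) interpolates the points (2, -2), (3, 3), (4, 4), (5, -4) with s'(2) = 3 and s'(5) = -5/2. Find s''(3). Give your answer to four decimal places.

-3.0667

Write M_i for s''(x_i). With h_i = 1, 1, 1 and divided differences Δ_i = 5, 1, -8, the continuity of s' gives the tridiagonal system
  1·M_0 + 4·M_1 + 1·M_2 = 6(Δ_1 - Δ_0) = -24
  1·M_1 + 4·M_2 + 1·M_3 = 6(Δ_2 - Δ_1) = -54
Clamped end conditions give two more equations: 2h_0·M_0 + h_0·M_1 = 6(Δ_0 - s'(2)) = 12 and h_2·M_2 + 2h_2·M_3 = 6(s'(5) - Δ_2) = 33.
Forward elimination and back-substitution give M_0 = 113/15, M_1 = -46/15, M_2 = -289/15, M_3 = 392/15.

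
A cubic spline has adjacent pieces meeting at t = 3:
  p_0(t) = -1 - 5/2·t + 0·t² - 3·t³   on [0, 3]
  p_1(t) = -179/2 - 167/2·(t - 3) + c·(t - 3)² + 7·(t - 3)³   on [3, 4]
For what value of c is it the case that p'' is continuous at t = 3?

p_0''(t) = 0 - 18·t, so p_0''(3) = -54. On the right, p_1''(3) = 2c, so c = -27.

-27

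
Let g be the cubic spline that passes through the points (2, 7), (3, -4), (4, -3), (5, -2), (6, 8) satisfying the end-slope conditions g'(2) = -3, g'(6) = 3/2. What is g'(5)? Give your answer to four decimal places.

7.5268

Write M_i for g''(x_i). With h_i = 1, 1, 1, 1 and divided differences Δ_i = -11, 1, 1, 10, the continuity of g' gives the tridiagonal system
  1·M_0 + 4·M_1 + 1·M_2 = 6(Δ_1 - Δ_0) = 72
  1·M_1 + 4·M_2 + 1·M_3 = 6(Δ_2 - Δ_1) = 0
  1·M_2 + 4·M_3 + 1·M_4 = 6(Δ_3 - Δ_2) = 54
Clamped end conditions give two more equations: 2h_0·M_0 + h_0·M_1 = 6(Δ_0 - g'(2)) = -48 and h_3·M_3 + 2h_3·M_4 = 6(g'(6) - Δ_3) = -51.
Solving: M_0 = -2229/56, M_1 = 885/28, M_2 = -117/8, M_3 = 753/28, M_4 = -2181/56.
On [5, 6], g'(x) = b_3 + 2c_3·(x - 5) + 3d_3·(x - 5)² with b_3 = Δ_3 - h_3(2M_3 + M_4)/6 = 843/112, c_3 = M_3/2 = 753/56, d_3 = (M_4 - M_3)/(6h_3) = -1229/112. So g'(5) = 843/112.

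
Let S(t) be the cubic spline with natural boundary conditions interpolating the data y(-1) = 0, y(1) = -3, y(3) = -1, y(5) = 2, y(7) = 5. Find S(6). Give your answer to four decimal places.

Put σ_i = S'' at the i-th knot. Here h = (2, 2, 2, 2) and Δ = (-3/2, 1, 3/2, 3/2), so the interior equations h_(i-1)·σ_(i-1) + 2(h_(i-1)+h_i)·σ_i + h_i·σ_(i+1) = 6(Δ_i − Δ_(i-1)) read
  2·σ_0 + 8·σ_1 + 2·σ_2 = 6(Δ_1 - Δ_0) = 15
  2·σ_1 + 8·σ_2 + 2·σ_3 = 6(Δ_2 - Δ_1) = 3
  2·σ_2 + 8·σ_3 + 2·σ_4 = 6(Δ_3 - Δ_2) = 0
Natural end conditions: σ_0 = σ_4 = 0.
Solving the tridiagonal system: σ_0 = 0, σ_1 = 213/112, σ_2 = -3/28, σ_3 = 3/112, σ_4 = 0.
On [5, 7], S(t) = 2 + 83/56·(t - 5) + 3/224·(t - 5)² - 1/448·(t - 5)³.
With (t - 5) = 1: S(6) = 1565/448.

3.4933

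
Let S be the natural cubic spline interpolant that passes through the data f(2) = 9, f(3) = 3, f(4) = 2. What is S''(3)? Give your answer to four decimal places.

7.5000

With M_i denoting the second derivative at x_i, h_i = 1, 1, and Δ_i = (y_(i+1) − y_i)/h_i = -6, -1:
  1·M_0 + 4·M_1 + 1·M_2 = 6(Δ_1 - Δ_0) = 30
Natural end conditions: M_0 = M_2 = 0.
Solving the tridiagonal system: M_0 = 0, M_1 = 15/2, M_2 = 0.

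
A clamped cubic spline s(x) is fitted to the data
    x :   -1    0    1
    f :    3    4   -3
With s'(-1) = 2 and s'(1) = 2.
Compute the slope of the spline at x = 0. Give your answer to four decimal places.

Put M_i = s'' at the i-th knot. Here h = (1, 1) and Δ = (1, -7), so the interior equations h_(i-1)·M_(i-1) + 2(h_(i-1)+h_i)·M_i + h_i·M_(i+1) = 6(Δ_i − Δ_(i-1)) read
  1·M_0 + 4·M_1 + 1·M_2 = 6(Δ_1 - Δ_0) = -48
Clamped end conditions give two more equations: 2h_0·M_0 + h_0·M_1 = 6(Δ_0 - s'(-1)) = -6 and h_1·M_1 + 2h_1·M_2 = 6(s'(1) - Δ_1) = 54.
Hence M_0 = 9, M_1 = -24, M_2 = 39.
On [0, 1], s'(x) = b_1 + 2c_1·x + 3d_1·x² with b_1 = Δ_1 - h_1(2M_1 + M_2)/6 = -11/2, c_1 = M_1/2 = -12, d_1 = (M_2 - M_1)/(6h_1) = 21/2. So s'(0) = -11/2.

-5.5000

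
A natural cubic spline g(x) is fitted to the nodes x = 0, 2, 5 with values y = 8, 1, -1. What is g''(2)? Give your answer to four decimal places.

With σ_i denoting the second derivative at x_i, h_i = 2, 3, and Δ_i = (y_(i+1) − y_i)/h_i = -7/2, -2/3:
  2·σ_0 + 10·σ_1 + 3·σ_2 = 6(Δ_1 - Δ_0) = 17
Natural end conditions: σ_0 = σ_2 = 0.
Solving the tridiagonal system: σ_0 = 0, σ_1 = 17/10, σ_2 = 0.

1.7000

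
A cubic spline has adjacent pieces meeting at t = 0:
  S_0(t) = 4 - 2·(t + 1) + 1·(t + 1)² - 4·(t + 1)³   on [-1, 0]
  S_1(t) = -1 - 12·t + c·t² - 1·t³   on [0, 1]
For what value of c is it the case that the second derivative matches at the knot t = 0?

-11

S_0''(t) = 2 - 24·(t + 1), so S_0''(0) = -22. On the right, S_1''(0) = 2c, so c = -11.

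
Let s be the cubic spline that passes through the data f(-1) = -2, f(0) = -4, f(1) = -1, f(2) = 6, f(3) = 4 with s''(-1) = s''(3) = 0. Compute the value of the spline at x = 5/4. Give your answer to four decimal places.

With M_i denoting the second derivative at x_i, h_i = 1, 1, 1, 1, and Δ_i = (y_(i+1) − y_i)/h_i = -2, 3, 7, -2:
  1·M_0 + 4·M_1 + 1·M_2 = 6(Δ_1 - Δ_0) = 30
  1·M_1 + 4·M_2 + 1·M_3 = 6(Δ_2 - Δ_1) = 24
  1·M_2 + 4·M_3 + 1·M_4 = 6(Δ_3 - Δ_2) = -54
Natural end conditions: M_0 = M_4 = 0.
Hence M_0 = 0, M_1 = 75/14, M_2 = 60/7, M_3 = -219/14, M_4 = 0.
On [1, 2], s(x) = -1 + 27/4·(x - 1) + 30/7·(x - 1)² - 113/28·(x - 1)³.
With (x - 1) = 1/4: s(5/4) = 1599/1792.

0.8923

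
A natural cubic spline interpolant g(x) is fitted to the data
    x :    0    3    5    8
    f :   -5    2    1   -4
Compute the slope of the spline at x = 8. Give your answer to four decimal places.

-1.8542

Put σ_i = g'' at the i-th knot. Here h = (3, 2, 3) and Δ = (7/3, -1/2, -5/3), so the interior equations h_(i-1)·σ_(i-1) + 2(h_(i-1)+h_i)·σ_i + h_i·σ_(i+1) = 6(Δ_i − Δ_(i-1)) read
  3·σ_0 + 10·σ_1 + 2·σ_2 = 6(Δ_1 - Δ_0) = -17
  2·σ_1 + 10·σ_2 + 3·σ_3 = 6(Δ_2 - Δ_1) = -7
Natural end conditions: σ_0 = σ_3 = 0.
Forward elimination and back-substitution give σ_0 = 0, σ_1 = -13/8, σ_2 = -3/8, σ_3 = 0.
On [5, 8], g'(x) = b_2 + 2c_2·(x - 5) + 3d_2·(x - 5)² with b_2 = Δ_2 - h_2(2σ_2 + σ_3)/6 = -31/24, c_2 = σ_2/2 = -3/16, d_2 = (σ_3 - σ_2)/(6h_2) = 1/48. So g'(8) = -89/48.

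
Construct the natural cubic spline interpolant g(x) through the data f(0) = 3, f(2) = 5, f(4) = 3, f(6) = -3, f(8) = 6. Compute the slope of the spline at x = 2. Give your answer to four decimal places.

0.4821

Put σ_i = g'' at the i-th knot. Here h = (2, 2, 2, 2) and Δ = (1, -1, -3, 9/2), so the interior equations h_(i-1)·σ_(i-1) + 2(h_(i-1)+h_i)·σ_i + h_i·σ_(i+1) = 6(Δ_i − Δ_(i-1)) read
  2·σ_0 + 8·σ_1 + 2·σ_2 = 6(Δ_1 - Δ_0) = -12
  2·σ_1 + 8·σ_2 + 2·σ_3 = 6(Δ_2 - Δ_1) = -12
  2·σ_2 + 8·σ_3 + 2·σ_4 = 6(Δ_3 - Δ_2) = 45
Natural end conditions: σ_0 = σ_4 = 0.
Forward elimination and back-substitution give σ_0 = 0, σ_1 = -87/112, σ_2 = -81/28, σ_3 = 711/112, σ_4 = 0.
On [2, 4], g'(x) = b_1 + 2c_1·(x - 2) + 3d_1·(x - 2)² with b_1 = Δ_1 - h_1(2σ_1 + σ_2)/6 = 27/56, c_1 = σ_1/2 = -87/224, d_1 = (σ_2 - σ_1)/(6h_1) = -79/448. So g'(2) = 27/56.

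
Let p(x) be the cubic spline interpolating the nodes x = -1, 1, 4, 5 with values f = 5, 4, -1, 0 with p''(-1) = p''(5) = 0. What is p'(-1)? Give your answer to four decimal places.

Let M_i = p''(x_i). Step sizes h_i = 2, 3, 1; slopes of the chords Δ_i = (y_(i+1) - y_i)/h_i = -1/2, -5/3, 1.
  2·M_0 + 10·M_1 + 3·M_2 = 6(Δ_1 - Δ_0) = -7
  3·M_1 + 8·M_2 + 1·M_3 = 6(Δ_2 - Δ_1) = 16
Natural end conditions: M_0 = M_3 = 0.
Forward elimination and back-substitution give M_0 = 0, M_1 = -104/71, M_2 = 181/71, M_3 = 0.
On [-1, 1], p'(x) = b_0 + 2c_0·(x + 1) + 3d_0·(x + 1)² with b_0 = Δ_0 - h_0(2M_0 + M_1)/6 = -5/426, c_0 = M_0/2 = 0, d_0 = (M_1 - M_0)/(6h_0) = -26/213. So p'(-1) = -5/426.

-0.0117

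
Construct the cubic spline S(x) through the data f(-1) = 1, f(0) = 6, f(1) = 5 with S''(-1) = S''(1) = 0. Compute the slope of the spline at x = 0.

Let M_i = S''(x_i). Step sizes h_i = 1, 1; slopes of the chords Δ_i = (y_(i+1) - y_i)/h_i = 5, -1.
  1·M_0 + 4·M_1 + 1·M_2 = 6(Δ_1 - Δ_0) = -36
Natural end conditions: M_0 = M_2 = 0.
Forward elimination and back-substitution give M_0 = 0, M_1 = -9, M_2 = 0.
On [0, 1], S'(x) = b_1 + 2c_1·x + 3d_1·x² with b_1 = Δ_1 - h_1(2M_1 + M_2)/6 = 2, c_1 = M_1/2 = -9/2, d_1 = (M_2 - M_1)/(6h_1) = 3/2. So S'(0) = 2.

2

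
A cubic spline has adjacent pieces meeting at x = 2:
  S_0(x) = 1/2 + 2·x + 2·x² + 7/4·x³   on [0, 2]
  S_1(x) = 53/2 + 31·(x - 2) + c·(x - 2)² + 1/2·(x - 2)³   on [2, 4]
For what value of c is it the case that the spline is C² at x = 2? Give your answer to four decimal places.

12.5000

S_0''(x) = 4 + 21/2·x, so S_0''(2) = 25. On the right, S_1''(2) = 2c, so c = 25/2.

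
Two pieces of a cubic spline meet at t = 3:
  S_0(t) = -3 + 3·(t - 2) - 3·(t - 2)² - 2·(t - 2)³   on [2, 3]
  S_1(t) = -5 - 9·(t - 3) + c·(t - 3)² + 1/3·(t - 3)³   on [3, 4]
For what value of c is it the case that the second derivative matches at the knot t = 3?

-9

S_0''(t) = -6 - 12·(t - 2), so S_0''(3) = -18. On the right, S_1''(3) = 2c, so c = -9.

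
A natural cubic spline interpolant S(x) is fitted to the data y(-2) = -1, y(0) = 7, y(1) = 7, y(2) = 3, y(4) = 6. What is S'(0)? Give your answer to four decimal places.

2.1061

Let σ_i = S''(x_i). Step sizes h_i = 2, 1, 1, 2; slopes of the chords Δ_i = (y_(i+1) - y_i)/h_i = 4, 0, -4, 3/2.
  2·σ_0 + 6·σ_1 + 1·σ_2 = 6(Δ_1 - Δ_0) = -24
  1·σ_1 + 4·σ_2 + 1·σ_3 = 6(Δ_2 - Δ_1) = -24
  1·σ_2 + 6·σ_3 + 2·σ_4 = 6(Δ_3 - Δ_2) = 33
Natural end conditions: σ_0 = σ_4 = 0.
Forward elimination and back-substitution give σ_0 = 0, σ_1 = -125/44, σ_2 = -153/22, σ_3 = 293/44, σ_4 = 0.
On [0, 1], S'(x) = b_1 + 2c_1·x + 3d_1·x² with b_1 = Δ_1 - h_1(2σ_1 + σ_2)/6 = 139/66, c_1 = σ_1/2 = -125/88, d_1 = (σ_2 - σ_1)/(6h_1) = -181/264. So S'(0) = 139/66.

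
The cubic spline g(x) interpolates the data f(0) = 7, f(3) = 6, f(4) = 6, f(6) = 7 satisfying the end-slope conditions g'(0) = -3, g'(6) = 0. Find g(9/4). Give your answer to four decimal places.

Put m_i = g'' at the i-th knot. Here h = (3, 1, 2) and Δ = (-1/3, 0, 1/2), so the interior equations h_(i-1)·m_(i-1) + 2(h_(i-1)+h_i)·m_i + h_i·m_(i+1) = 6(Δ_i − Δ_(i-1)) read
  3·m_0 + 8·m_1 + 1·m_2 = 6(Δ_1 - Δ_0) = 2
  1·m_1 + 6·m_2 + 2·m_3 = 6(Δ_2 - Δ_1) = 3
Clamped end conditions give two more equations: 2h_0·m_0 + h_0·m_1 = 6(Δ_0 - g'(0)) = 16 and h_2·m_2 + 2h_2·m_3 = 6(g'(6) - Δ_2) = -3.
Solving: m_0 = 45/14, m_1 = -23/21, m_2 = 47/42, m_3 = -55/42.
On [0, 3], g(x) = 7 - 3·x + 45/28·x² - 181/756·x³.
With x = 9/4: g(9/4) = 10141/1792.

5.6590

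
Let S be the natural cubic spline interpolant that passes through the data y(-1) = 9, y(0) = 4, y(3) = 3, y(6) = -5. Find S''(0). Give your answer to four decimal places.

Write m_i for S''(x_i). With h_i = 1, 3, 3 and divided differences Δ_i = -5, -1/3, -8/3, the continuity of S' gives the tridiagonal system
  1·m_0 + 8·m_1 + 3·m_2 = 6(Δ_1 - Δ_0) = 28
  3·m_1 + 12·m_2 + 3·m_3 = 6(Δ_2 - Δ_1) = -14
Natural end conditions: m_0 = m_3 = 0.
Solving: m_0 = 0, m_1 = 126/29, m_2 = -196/87, m_3 = 0.

4.3448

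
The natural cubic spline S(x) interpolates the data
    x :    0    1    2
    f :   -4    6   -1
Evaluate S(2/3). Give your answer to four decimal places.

4.2407

Put σ_i = S'' at the i-th knot. Here h = (1, 1) and Δ = (10, -7), so the interior equations h_(i-1)·σ_(i-1) + 2(h_(i-1)+h_i)·σ_i + h_i·σ_(i+1) = 6(Δ_i − Δ_(i-1)) read
  1·σ_0 + 4·σ_1 + 1·σ_2 = 6(Δ_1 - Δ_0) = -102
Natural end conditions: σ_0 = σ_2 = 0.
Hence σ_0 = 0, σ_1 = -51/2, σ_2 = 0.
On [0, 1], S(x) = -4 + 57/4·x + 0·x² - 17/4·x³.
With x = 2/3: S(2/3) = 229/54.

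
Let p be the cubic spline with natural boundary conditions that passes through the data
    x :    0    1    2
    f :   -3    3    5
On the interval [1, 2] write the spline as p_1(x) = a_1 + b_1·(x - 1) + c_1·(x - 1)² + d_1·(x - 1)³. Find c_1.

-3

With σ_i denoting the second derivative at x_i, h_i = 1, 1, and Δ_i = (y_(i+1) − y_i)/h_i = 6, 2:
  1·σ_0 + 4·σ_1 + 1·σ_2 = 6(Δ_1 - Δ_0) = -24
Natural end conditions: σ_0 = σ_2 = 0.
Hence σ_0 = 0, σ_1 = -6, σ_2 = 0.
On [1, 2], with p_1(x) = a_1 + b_1·(x - 1) + c_1·(x - 1)² + d_1·(x - 1)³: c_1 = σ_1/2 = -3, d_1 = (σ_2 - σ_1)/(6h_1) = 1, b_1 = Δ_1 - h_1(2σ_1 + σ_2)/6 = 4.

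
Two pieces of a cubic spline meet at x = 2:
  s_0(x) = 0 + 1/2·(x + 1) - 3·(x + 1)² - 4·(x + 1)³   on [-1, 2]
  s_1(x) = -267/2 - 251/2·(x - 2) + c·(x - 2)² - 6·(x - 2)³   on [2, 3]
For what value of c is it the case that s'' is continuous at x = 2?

-39

s_0''(x) = -6 - 24·(x + 1), so s_0''(2) = -78. On the right, s_1''(2) = 2c, so c = -39.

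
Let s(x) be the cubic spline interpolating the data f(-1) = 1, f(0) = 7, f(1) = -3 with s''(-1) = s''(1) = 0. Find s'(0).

-2

With σ_i denoting the second derivative at x_i, h_i = 1, 1, and Δ_i = (y_(i+1) − y_i)/h_i = 6, -10:
  1·σ_0 + 4·σ_1 + 1·σ_2 = 6(Δ_1 - Δ_0) = -96
Natural end conditions: σ_0 = σ_2 = 0.
Solving the tridiagonal system: σ_0 = 0, σ_1 = -24, σ_2 = 0.
On [0, 1], s'(x) = b_1 + 2c_1·x + 3d_1·x² with b_1 = Δ_1 - h_1(2σ_1 + σ_2)/6 = -2, c_1 = σ_1/2 = -12, d_1 = (σ_2 - σ_1)/(6h_1) = 4. So s'(0) = -2.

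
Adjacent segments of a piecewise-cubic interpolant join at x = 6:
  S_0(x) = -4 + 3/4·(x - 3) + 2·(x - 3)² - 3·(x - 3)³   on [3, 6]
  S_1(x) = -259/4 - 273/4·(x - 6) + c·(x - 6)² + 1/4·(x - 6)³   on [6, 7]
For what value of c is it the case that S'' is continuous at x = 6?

S_0''(x) = 4 - 18·(x - 3), so S_0''(6) = -50. On the right, S_1''(6) = 2c, so c = -25.

-25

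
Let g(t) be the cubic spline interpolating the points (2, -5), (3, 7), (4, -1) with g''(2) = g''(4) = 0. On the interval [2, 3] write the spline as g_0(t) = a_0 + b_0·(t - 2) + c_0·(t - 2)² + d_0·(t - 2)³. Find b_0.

Write σ_i for g''(x_i). With h_i = 1, 1 and divided differences Δ_i = 12, -8, the continuity of g' gives the tridiagonal system
  1·σ_0 + 4·σ_1 + 1·σ_2 = 6(Δ_1 - Δ_0) = -120
Natural end conditions: σ_0 = σ_2 = 0.
Solving the tridiagonal system: σ_0 = 0, σ_1 = -30, σ_2 = 0.
On [2, 3], with g_0(t) = a_0 + b_0·(t - 2) + c_0·(t - 2)² + d_0·(t - 2)³: c_0 = σ_0/2 = 0, d_0 = (σ_1 - σ_0)/(6h_0) = -5, b_0 = Δ_0 - h_0(2σ_0 + σ_1)/6 = 17.

17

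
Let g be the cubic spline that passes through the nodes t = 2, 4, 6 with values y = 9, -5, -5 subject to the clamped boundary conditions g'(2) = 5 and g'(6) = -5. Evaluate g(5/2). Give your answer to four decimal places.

Put m_i = g'' at the i-th knot. Here h = (2, 2) and Δ = (-7, 0), so the interior equations h_(i-1)·m_(i-1) + 2(h_(i-1)+h_i)·m_i + h_i·m_(i+1) = 6(Δ_i − Δ_(i-1)) read
  2·m_0 + 8·m_1 + 2·m_2 = 6(Δ_1 - Δ_0) = 42
Clamped end conditions give two more equations: 2h_0·m_0 + h_0·m_1 = 6(Δ_0 - g'(2)) = -72 and h_1·m_1 + 2h_1·m_2 = 6(g'(6) - Δ_1) = -30.
Forward elimination and back-substitution give m_0 = -103/4, m_1 = 31/2, m_2 = -61/4.
On [2, 4], g(t) = 9 + 5·(t - 2) - 103/8·(t - 2)² + 55/16·(t - 2)³.
With (t - 2) = 1/2: g(5/2) = 1115/128.

8.7109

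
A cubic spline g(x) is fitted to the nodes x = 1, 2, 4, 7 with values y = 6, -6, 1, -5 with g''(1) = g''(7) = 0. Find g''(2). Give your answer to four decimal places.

Put M_i = g'' at the i-th knot. Here h = (1, 2, 3) and Δ = (-12, 7/2, -2), so the interior equations h_(i-1)·M_(i-1) + 2(h_(i-1)+h_i)·M_i + h_i·M_(i+1) = 6(Δ_i − Δ_(i-1)) read
  1·M_0 + 6·M_1 + 2·M_2 = 6(Δ_1 - Δ_0) = 93
  2·M_1 + 10·M_2 + 3·M_3 = 6(Δ_2 - Δ_1) = -33
Natural end conditions: M_0 = M_3 = 0.
Solving the tridiagonal system: M_0 = 0, M_1 = 249/14, M_2 = -48/7, M_3 = 0.

17.7857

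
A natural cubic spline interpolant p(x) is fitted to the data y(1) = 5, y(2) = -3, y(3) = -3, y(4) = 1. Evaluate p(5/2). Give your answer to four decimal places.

Write M_i for p''(x_i). With h_i = 1, 1, 1 and divided differences Δ_i = -8, 0, 4, the continuity of p' gives the tridiagonal system
  1·M_0 + 4·M_1 + 1·M_2 = 6(Δ_1 - Δ_0) = 48
  1·M_1 + 4·M_2 + 1·M_3 = 6(Δ_2 - Δ_1) = 24
Natural end conditions: M_0 = M_3 = 0.
Solving: M_0 = 0, M_1 = 56/5, M_2 = 16/5, M_3 = 0.
On [2, 3], p(x) = -3 - 64/15·(x - 2) + 28/5·(x - 2)² - 4/3·(x - 2)³.
With (x - 2) = 1/2: p(5/2) = -39/10.

-3.9000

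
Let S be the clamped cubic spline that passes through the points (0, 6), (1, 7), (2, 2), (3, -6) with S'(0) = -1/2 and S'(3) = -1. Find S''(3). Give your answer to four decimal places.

Write m_i for S''(x_i). With h_i = 1, 1, 1 and divided differences Δ_i = 1, -5, -8, the continuity of S' gives the tridiagonal system
  1·m_0 + 4·m_1 + 1·m_2 = 6(Δ_1 - Δ_0) = -36
  1·m_1 + 4·m_2 + 1·m_3 = 6(Δ_2 - Δ_1) = -18
Clamped end conditions give two more equations: 2h_0·m_0 + h_0·m_1 = 6(Δ_0 - S'(0)) = 9 and h_2·m_2 + 2h_2·m_3 = 6(S'(3) - Δ_2) = 42.
Solving: m_0 = 136/15, m_1 = -137/15, m_2 = -128/15, m_3 = 379/15.

25.2667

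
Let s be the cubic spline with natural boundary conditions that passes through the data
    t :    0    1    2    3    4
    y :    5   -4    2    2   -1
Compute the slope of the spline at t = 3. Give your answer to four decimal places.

-2.7857

With M_i denoting the second derivative at x_i, h_i = 1, 1, 1, 1, and Δ_i = (y_(i+1) − y_i)/h_i = -9, 6, 0, -3:
  1·M_0 + 4·M_1 + 1·M_2 = 6(Δ_1 - Δ_0) = 90
  1·M_1 + 4·M_2 + 1·M_3 = 6(Δ_2 - Δ_1) = -36
  1·M_2 + 4·M_3 + 1·M_4 = 6(Δ_3 - Δ_2) = -18
Natural end conditions: M_0 = M_4 = 0.
Solving: M_0 = 0, M_1 = 369/14, M_2 = -108/7, M_3 = -9/14, M_4 = 0.
On [3, 4], s'(t) = b_3 + 2c_3·(t - 3) + 3d_3·(t - 3)² with b_3 = Δ_3 - h_3(2M_3 + M_4)/6 = -39/14, c_3 = M_3/2 = -9/28, d_3 = (M_4 - M_3)/(6h_3) = 3/28. So s'(3) = -39/14.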